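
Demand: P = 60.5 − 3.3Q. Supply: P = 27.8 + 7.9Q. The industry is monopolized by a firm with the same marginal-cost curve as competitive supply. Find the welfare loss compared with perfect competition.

Competitive equilibrium: 60.5 − 3.3Q = 27.8 + 7.9Q → Q* = 2.9196, P* = 50.8652.
Marginal revenue: MR = 60.5 − 6.6Q. Set MR = MC: 60.5 − 6.6Q = 27.8 + 7.9Q → Q_m = 2.2552.
Price P_m = 60.5 − 3.3·2.2552 = 53.0578; MC(Q_m) = 27.8 + 7.9·2.2552 = 45.6161.
Competitive Q* = 2.9196, so ΔQ = 0.6644; wedge = 53.0578 − 45.6161 = 7.4417.
DWL = ½ × 0.6644 × 7.4417 = 2.47.

2.47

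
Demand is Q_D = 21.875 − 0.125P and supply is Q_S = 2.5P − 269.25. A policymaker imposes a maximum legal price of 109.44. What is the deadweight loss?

56.32

In inverse form: demand P = 175 − 8Q, supply P = 107.7 + 0.4Q.
Competitive equilibrium: 175 − 8Q = 107.7 + 0.4Q → Q* = 8.0119, P* = 110.9048.
At the ceiling P = 109.44, quantity supplied = (109.44 − 107.7)/0.4 = 4.35.
Willingness to pay at Q' = 4.35: 175 − 8·4.35 = 140.2.
ΔQ = 8.0119 − 4.35 = 3.6619; wedge = 140.2 − 109.44 = 30.76.
The triangle = ½ × 3.6619 × 30.76 = 56.32.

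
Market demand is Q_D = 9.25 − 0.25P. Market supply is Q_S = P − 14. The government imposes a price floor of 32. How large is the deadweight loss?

28.06

In inverse form: demand P = 37 − 4Q, supply P = 14 + Q.
Competitive equilibrium: 37 − 4Q = 14 + Q → Q* = 4.6, P* = 18.6.
At the floor P = 32, quantity demanded = (37 − 32)/4 = 1.25.
Sellers' marginal cost at Q' = 1.25: 14 + 1·1.25 = 15.25.
ΔQ = 4.6 − 1.25 = 3.35; wedge = 32 − 15.25 = 16.75.
DWL = ½ × 3.35 × 16.75 = 28.06.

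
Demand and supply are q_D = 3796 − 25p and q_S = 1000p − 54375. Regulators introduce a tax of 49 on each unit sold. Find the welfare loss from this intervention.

In inverse form: demand p = 151.84 − 0.04q, supply p = 54.375 + 0.001q.
Competitive equilibrium: 151.84 − 0.04q = 54.375 + 0.001q → q* = 2377.1951, p* = 56.7522.
With the tax, the buyer price exceeds the seller price by 49: (151.84 − 0.04q) − (54.375 + 0.001q) = 49 → q' = 1182.0732.
Δq = 2377.1951 − 1182.0732 = 1195.1219; the wedge equals the tax, 49.
Deadweight loss = ½ × 1195.1219 × 49 = 29280.49.

29280.49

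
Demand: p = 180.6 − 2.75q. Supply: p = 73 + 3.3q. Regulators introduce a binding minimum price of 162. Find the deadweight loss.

Competitive equilibrium: 180.6 − 2.75q = 73 + 3.3q → q* = 17.7851, p* = 131.6909.
At the floor p = 162, quantity demanded = (180.6 − 162)/2.75 = 6.7636.
Sellers' marginal cost at q' = 6.7636: 73 + 3.3·6.7636 = 95.3199.
Δq = 17.7851 − 6.7636 = 11.0215; wedge = 162 − 95.3199 = 66.6801.
The triangle = ½ × 11.0215 × 66.6801 = 367.46.

367.46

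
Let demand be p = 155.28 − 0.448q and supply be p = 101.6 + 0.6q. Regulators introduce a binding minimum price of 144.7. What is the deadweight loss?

399.32

Competitive equilibrium: 155.28 − 0.448q = 101.6 + 0.6q → q* = 51.22137, p* = 132.33282.
At the floor p = 144.7, quantity demanded = (155.28 − 144.7)/0.448 = 23.61607.
Sellers' marginal cost at q' = 23.61607: 101.6 + 0.6·23.61607 = 115.76964.
Δq = 51.22137 − 23.61607 = 27.6053; wedge = 144.7 − 115.76964 = 28.93036.
The triangle = ½ × 27.6053 × 28.93036 = 399.32.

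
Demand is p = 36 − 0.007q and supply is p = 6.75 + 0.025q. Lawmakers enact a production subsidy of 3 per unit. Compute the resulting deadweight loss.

Competitive equilibrium: 36 − 0.007q = 6.75 + 0.025q → q* = 914.0625, p* = 29.6016.
The subsidy lowers effective supply by 3: p = 3.75 + 0.025q.
New quantity: 36 − 0.007q = 3.75 + 0.025q → q' = 1007.8125.
Overproduction Δq = 1007.8125 − 914.0625 = 93.75; wedge = subsidy = 3.
Deadweight loss = ½ × 93.75 × 3 = 140.625.

140.625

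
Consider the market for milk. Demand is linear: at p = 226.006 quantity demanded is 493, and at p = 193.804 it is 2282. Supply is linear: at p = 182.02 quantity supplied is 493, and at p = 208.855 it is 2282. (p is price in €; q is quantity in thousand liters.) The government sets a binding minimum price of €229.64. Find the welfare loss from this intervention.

Demand slope = (193.804 − 226.006)/(2282 − 493) = −0.018, so p = 234.88 − 0.018q.
Supply slope = (208.855 − 182.02)/(2282 − 493) = 0.015, so p = 174.625 + 0.015q.
Competitive equilibrium: 234.88 − 0.018q = 174.625 + 0.015q → q* = 1825.90909, p* = 202.01364.
At the floor p = 229.64, quantity demanded = (234.88 − 229.64)/0.018 = 291.11111.
Sellers' marginal cost at q' = 291.11111: 174.625 + 0.015·291.11111 = 178.99167.
Δq = 1825.90909 − 291.11111 = 1534.79798; wedge = 229.64 − 178.99167 = 50.64833.
Welfare loss = ½ × 1534.79798 × 50.64833 = €38867.48 thousand.

€38867.48 thousand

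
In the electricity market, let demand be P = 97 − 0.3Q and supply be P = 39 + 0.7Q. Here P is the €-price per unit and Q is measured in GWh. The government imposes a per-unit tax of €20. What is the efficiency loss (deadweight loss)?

Competitive equilibrium: 97 − 0.3Q = 39 + 0.7Q → Q* = 58, P* = 79.6.
With the tax, the buyer price exceeds the seller price by 20: (97 − 0.3Q) − (39 + 0.7Q) = 20 → Q' = 38.
ΔQ = 58 − 38 = 20; the wedge equals the tax, 20.
Welfare loss = ½ × 20 × 20 = €200.

€200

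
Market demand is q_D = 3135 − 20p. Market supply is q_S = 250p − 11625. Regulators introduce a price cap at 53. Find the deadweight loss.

In inverse form: demand p = 156.75 − 0.05q, supply p = 46.5 + 0.004q.
Competitive equilibrium: 156.75 − 0.05q = 46.5 + 0.004q → q* = 2041.6667, p* = 54.6667.
At the ceiling p = 53, quantity supplied = (53 − 46.5)/0.004 = 1625.
Willingness to pay at q' = 1625: 156.75 − 0.05·1625 = 75.5.
Δq = 2041.6667 − 1625 = 416.6667; wedge = 75.5 − 53 = 22.5.
The triangle = ½ × 416.6667 × 22.5 = 4687.50.

4687.50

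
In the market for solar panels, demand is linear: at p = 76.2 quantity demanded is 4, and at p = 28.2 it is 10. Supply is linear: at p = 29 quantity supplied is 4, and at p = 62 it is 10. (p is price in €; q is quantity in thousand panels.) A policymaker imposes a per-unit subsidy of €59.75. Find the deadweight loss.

€132.22 thousand

Demand slope = (28.2 − 76.2)/(10 − 4) = −8, so p = 108.2 − 8q.
Supply slope = (62 − 29)/(10 − 4) = 5.5, so p = 7 + 5.5q.
Competitive equilibrium: 108.2 − 8q = 7 + 5.5q → q* = 7.4963, p* = 48.2296.
The subsidy lowers effective supply by 59.75: p = 5.5q − 52.75.
New quantity: 108.2 − 8q = 5.5q − 52.75 → q' = 11.9222.
Overproduction Δq = 11.9222 − 7.4963 = 4.4259; wedge = subsidy = 59.75.
DWL = ½ × 4.4259 × 59.75 = €132.22 thousand.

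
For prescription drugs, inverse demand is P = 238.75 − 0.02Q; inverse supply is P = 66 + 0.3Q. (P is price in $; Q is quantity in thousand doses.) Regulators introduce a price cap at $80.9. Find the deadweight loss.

$38443.77 thousand

Competitive equilibrium: 238.75 − 0.02Q = 66 + 0.3Q → Q* = 539.84375, P* = 227.95313.
At the ceiling P = 80.9, quantity supplied = (80.9 − 66)/0.3 = 49.66667.
Willingness to pay at Q' = 49.66667: 238.75 − 0.02·49.66667 = 237.75667.
ΔQ = 539.84375 − 49.66667 = 490.17708; wedge = 237.75667 − 80.9 = 156.85667.
DWL = ½ × 490.17708 × 156.85667 = $38443.77 thousand.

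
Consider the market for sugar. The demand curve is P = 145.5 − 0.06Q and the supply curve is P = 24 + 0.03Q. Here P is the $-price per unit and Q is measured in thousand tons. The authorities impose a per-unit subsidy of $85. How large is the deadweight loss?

Competitive equilibrium: 145.5 − 0.06Q = 24 + 0.03Q → Q* = 1350, P* = 64.5.
The subsidy lowers effective supply by 85: P = 0.03Q − 61.
New quantity: 145.5 − 0.06Q = 0.03Q − 61 → Q' = 2294.4444.
Overproduction ΔQ = 2294.4444 − 1350 = 944.4444; wedge = subsidy = 85.
DWL = ½ × 944.4444 × 85 = $40138.89 thousand.

$40138.89 thousand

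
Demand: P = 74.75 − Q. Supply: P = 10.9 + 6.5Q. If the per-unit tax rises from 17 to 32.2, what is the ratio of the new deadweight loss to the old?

3.588

Competitive equilibrium: 74.75 − Q = 10.9 + 6.5Q → Q* = 8.5133, P* = 66.2367.
For a per-unit tax t: ΔQ = t/7.5, so DWL = ½·t·(t/7.5) = t²/15.
At t = 17: DWL = 19.267. At t = 32.2: DWL = 69.123.
Ratio = (32.2/17)² = 3.588.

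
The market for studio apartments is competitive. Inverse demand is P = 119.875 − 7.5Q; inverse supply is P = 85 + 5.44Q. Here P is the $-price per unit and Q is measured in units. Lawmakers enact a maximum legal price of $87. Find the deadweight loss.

Competitive equilibrium: 119.875 − 7.5Q = 85 + 5.44Q → Q* = 2.6951, P* = 99.6615.
At the ceiling P = 87, quantity supplied = (87 − 85)/5.44 = 0.3676.
Willingness to pay at Q' = 0.3676: 119.875 − 7.5·0.3676 = 117.118.
ΔQ = 2.6951 − 0.3676 = 2.3275; wedge = 117.118 − 87 = 30.118.
Deadweight loss = ½ × 2.3275 × 30.118 = $35.05.

$35.05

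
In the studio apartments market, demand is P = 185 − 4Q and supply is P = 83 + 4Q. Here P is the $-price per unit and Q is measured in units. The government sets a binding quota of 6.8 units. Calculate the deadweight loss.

Competitive equilibrium: 185 − 4Q = 83 + 4Q → Q* = 12.75, P* = 134.
At Q = 6.8: demand price = 185 − 4·6.8 = 157.8; supply price = 83 + 4·6.8 = 110.2.
ΔQ = 12.75 − 6.8 = 5.95; wedge = 157.8 − 110.2 = 47.6.
DWL = ½ × 5.95 × 47.6 = $141.61.

$141.61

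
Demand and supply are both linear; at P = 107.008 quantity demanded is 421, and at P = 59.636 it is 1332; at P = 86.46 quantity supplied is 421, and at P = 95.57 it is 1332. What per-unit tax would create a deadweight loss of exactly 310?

6.2

Demand slope = (59.636 − 107.008)/(1332 − 421) = −0.052, so P = 128.9 − 0.052Q.
Supply slope = (95.57 − 86.46)/(1332 − 421) = 0.01, so P = 82.25 + 0.01Q.
Competitive equilibrium: 128.9 − 0.052Q = 82.25 + 0.01Q → Q* = 752.4194, P* = 89.7742.
A tax t gives ΔQ = t/0.062 and wedge t, so DWL = t²/0.124.
t²/0.124 = 310 → t² = 38.44 → t = 6.2.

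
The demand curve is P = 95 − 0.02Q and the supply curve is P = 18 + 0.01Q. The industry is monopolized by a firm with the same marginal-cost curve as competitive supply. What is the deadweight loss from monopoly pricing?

Competitive equilibrium: 95 − 0.02Q = 18 + 0.01Q → Q* = 2566.6667, P* = 43.6667.
Marginal revenue: MR = 95 − 0.04Q. Set MR = MC: 95 − 0.04Q = 18 + 0.01Q → Q_m = 1540.
Price P_m = 95 − 0.02·1540 = 64.2; MC(Q_m) = 18 + 0.01·1540 = 33.4.
Competitive Q* = 2566.6667, so ΔQ = 1026.6667; wedge = 64.2 − 33.4 = 30.8.
Welfare loss = ½ × 1026.6667 × 30.8 = 15810.67.

15810.67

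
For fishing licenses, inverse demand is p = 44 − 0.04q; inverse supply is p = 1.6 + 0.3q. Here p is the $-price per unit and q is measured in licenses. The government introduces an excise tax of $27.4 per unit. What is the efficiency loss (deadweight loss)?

$1104.06

Competitive equilibrium: 44 − 0.04q = 1.6 + 0.3q → q* = 124.7059, p* = 39.0118.
With the tax, the buyer price exceeds the seller price by 27.4: (44 − 0.04q) − (1.6 + 0.3q) = 27.4 → q' = 44.1176.
Δq = 124.7059 − 44.1176 = 80.5883; the wedge equals the tax, 27.4.
DWL = ½ × 80.5883 × 27.4 = $1104.06.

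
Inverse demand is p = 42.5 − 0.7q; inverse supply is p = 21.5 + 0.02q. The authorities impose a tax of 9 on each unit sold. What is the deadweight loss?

Competitive equilibrium: 42.5 − 0.7q = 21.5 + 0.02q → q* = 29.1667, p* = 22.0833.
With the tax, the buyer price exceeds the seller price by 9: (42.5 − 0.7q) − (21.5 + 0.02q) = 9 → q' = 16.6667.
Δq = 29.1667 − 16.6667 = 12.5; the wedge equals the tax, 9.
Deadweight loss = ½ × 12.5 × 9 = 56.25.

56.25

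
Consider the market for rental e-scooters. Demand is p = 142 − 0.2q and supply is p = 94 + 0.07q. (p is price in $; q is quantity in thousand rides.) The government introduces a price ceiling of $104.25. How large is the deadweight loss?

$132.67 thousand

Competitive equilibrium: 142 − 0.2q = 94 + 0.07q → q* = 177.7778, p* = 106.4444.
At the ceiling p = 104.25, quantity supplied = (104.25 − 94)/0.07 = 146.4286.
Willingness to pay at q' = 146.4286: 142 − 0.2·146.4286 = 112.7143.
Δq = 177.7778 − 146.4286 = 31.3492; wedge = 112.7143 − 104.25 = 8.4643.
DWL = ½ × 31.3492 × 8.4643 = $132.67 thousand.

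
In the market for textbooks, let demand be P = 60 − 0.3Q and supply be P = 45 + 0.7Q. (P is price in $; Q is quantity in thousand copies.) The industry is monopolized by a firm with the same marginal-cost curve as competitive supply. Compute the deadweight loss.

$5.99 thousand

Competitive equilibrium: 60 − 0.3Q = 45 + 0.7Q → Q* = 15, P* = 55.5.
Marginal revenue: MR = 60 − 0.6Q. Set MR = MC: 60 − 0.6Q = 45 + 0.7Q → Q_m = 11.5385.
Price P_m = 60 − 0.3·11.5385 = 56.5385; MC(Q_m) = 45 + 0.7·11.5385 = 53.077.
Competitive Q* = 15, so ΔQ = 3.4615; wedge = 56.5385 − 53.077 = 3.4615.
Deadweight loss = ½ × 3.4615 × 3.4615 = $5.99 thousand.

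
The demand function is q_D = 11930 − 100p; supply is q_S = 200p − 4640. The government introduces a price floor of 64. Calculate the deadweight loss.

5764.08

In inverse form: demand p = 119.3 − 0.01q, supply p = 23.2 + 0.005q.
Competitive equilibrium: 119.3 − 0.01q = 23.2 + 0.005q → q* = 6406.6667, p* = 55.2333.
At the floor p = 64, quantity demanded = (119.3 − 64)/0.01 = 5530.
Sellers' marginal cost at q' = 5530: 23.2 + 0.005·5530 = 50.85.
Δq = 6406.6667 − 5530 = 876.6667; wedge = 64 − 50.85 = 13.15.
The triangle = ½ × 876.6667 × 13.15 = 5764.08.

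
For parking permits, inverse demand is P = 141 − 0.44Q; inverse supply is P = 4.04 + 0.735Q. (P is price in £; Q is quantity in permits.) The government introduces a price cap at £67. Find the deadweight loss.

Competitive equilibrium: 141 − 0.44Q = 4.04 + 0.735Q → Q* = 116.5617, P* = 89.7129.
At the ceiling P = 67, quantity supplied = (67 − 4.04)/0.735 = 85.6599.
Willingness to pay at Q' = 85.6599: 141 − 0.44·85.6599 = 103.3096.
ΔQ = 116.5617 − 85.6599 = 30.9018; wedge = 103.3096 − 67 = 36.3096.
Deadweight loss = ½ × 30.9018 × 36.3096 = £561.02.

£561.02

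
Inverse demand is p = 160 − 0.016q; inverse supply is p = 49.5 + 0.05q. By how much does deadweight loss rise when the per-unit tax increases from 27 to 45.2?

Competitive equilibrium: 160 − 0.016q = 49.5 + 0.05q → q* = 1674.2424, p* = 133.2121.
For a per-unit tax t: Δq = t/0.066, so DWL = ½·t·(t/0.066) = t²/0.132.
At t = 27: DWL = 5522.727. At t = 45.2: DWL = 15477.576.
Increase = 15477.576 − 5522.727 = 9954.85.

9954.85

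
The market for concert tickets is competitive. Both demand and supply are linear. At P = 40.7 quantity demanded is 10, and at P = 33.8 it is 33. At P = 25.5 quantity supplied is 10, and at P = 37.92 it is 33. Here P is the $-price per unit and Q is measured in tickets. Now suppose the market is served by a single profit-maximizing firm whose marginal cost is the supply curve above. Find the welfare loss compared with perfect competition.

$22.96

Demand slope = (33.8 − 40.7)/(33 − 10) = −0.3, so P = 43.7 − 0.3Q.
Supply slope = (37.92 − 25.5)/(33 − 10) = 0.54, so P = 20.1 + 0.54Q.
Competitive equilibrium: 43.7 − 0.3Q = 20.1 + 0.54Q → Q* = 28.0952, P* = 35.2714.
Marginal revenue: MR = 43.7 − 0.6Q. Set MR = MC: 43.7 − 0.6Q = 20.1 + 0.54Q → Q_m = 20.7018.
Price P_m = 43.7 − 0.3·20.7018 = 37.4895; MC(Q_m) = 20.1 + 0.54·20.7018 = 31.279.
Competitive Q* = 28.0952, so ΔQ = 7.3934; wedge = 37.4895 − 31.279 = 6.2105.
Deadweight loss = ½ × 7.3934 × 6.2105 = $22.96.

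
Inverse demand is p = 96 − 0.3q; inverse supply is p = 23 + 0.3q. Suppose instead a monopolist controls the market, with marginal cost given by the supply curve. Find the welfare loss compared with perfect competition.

493.43

Competitive equilibrium: 96 − 0.3q = 23 + 0.3q → q* = 121.6667, p* = 59.5.
Marginal revenue: MR = 96 − 0.6q. Set MR = MC: 96 − 0.6q = 23 + 0.3q → q_m = 81.1111.
Price p_m = 96 − 0.3·81.1111 = 71.6667; MC(q_m) = 23 + 0.3·81.1111 = 47.3333.
Competitive q* = 121.6667, so Δq = 40.5556; wedge = 71.6667 − 47.3333 = 24.3334.
Deadweight loss = ½ × 40.5556 × 24.3334 = 493.43.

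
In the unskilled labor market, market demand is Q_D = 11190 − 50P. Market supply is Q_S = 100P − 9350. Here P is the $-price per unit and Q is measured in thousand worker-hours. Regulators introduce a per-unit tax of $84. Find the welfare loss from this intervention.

In inverse form: demand P = 223.8 − 0.02Q, supply P = 93.5 + 0.01Q.
Competitive equilibrium: 223.8 − 0.02Q = 93.5 + 0.01Q → Q* = 4343.3333, P* = 136.9333.
With the tax, the buyer price exceeds the seller price by 84: (223.8 − 0.02Q) − (93.5 + 0.01Q) = 84 → Q' = 1543.3333.
ΔQ = 4343.3333 − 1543.3333 = 2800; the wedge equals the tax, 84.
Deadweight loss = ½ × 2800 × 84 = $117600 thousand.

$117600 thousand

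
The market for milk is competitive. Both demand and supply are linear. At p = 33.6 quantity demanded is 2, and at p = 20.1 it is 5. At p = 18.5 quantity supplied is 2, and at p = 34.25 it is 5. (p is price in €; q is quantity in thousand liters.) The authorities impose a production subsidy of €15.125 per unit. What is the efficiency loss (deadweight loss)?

Demand slope = (20.1 − 33.6)/(5 − 2) = −4.5, so p = 42.6 − 4.5q.
Supply slope = (34.25 − 18.5)/(5 − 2) = 5.25, so p = 8 + 5.25q.
Competitive equilibrium: 42.6 − 4.5q = 8 + 5.25q → q* = 3.5487, p* = 26.6308.
The subsidy lowers effective supply by 15.125: p = 5.25q − 7.125.
New quantity: 42.6 − 4.5q = 5.25q − 7.125 → q' = 5.1.
Overproduction Δq = 5.1 − 3.5487 = 1.5513; wedge = subsidy = 15.125.
The triangle = ½ × 1.5513 × 15.125 = €11.73 thousand.

€11.73 thousand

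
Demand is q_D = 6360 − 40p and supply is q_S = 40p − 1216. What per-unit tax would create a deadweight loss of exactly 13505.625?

In inverse form: demand p = 159 − 0.025q, supply p = 30.4 + 0.025q.
Competitive equilibrium: 159 − 0.025q = 30.4 + 0.025q → q* = 2572, p* = 94.7.
A tax t gives Δq = t/0.05 and wedge t, so DWL = t²/0.1.
t²/0.1 = 13505.625 → t² = 1350.5625 → t = 36.75.

36.75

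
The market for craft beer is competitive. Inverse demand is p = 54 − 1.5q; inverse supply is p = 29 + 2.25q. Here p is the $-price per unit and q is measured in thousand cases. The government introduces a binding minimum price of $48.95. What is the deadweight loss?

$20.42 thousand

Competitive equilibrium: 54 − 1.5q = 29 + 2.25q → q* = 6.6667, p* = 44.
At the floor p = 48.95, quantity demanded = (54 − 48.95)/1.5 = 3.3667.
Sellers' marginal cost at q' = 3.3667: 29 + 2.25·3.3667 = 36.5751.
Δq = 6.6667 − 3.3667 = 3.3; wedge = 48.95 − 36.5751 = 12.3749.
DWL = ½ × 3.3 × 12.3749 = $20.42 thousand.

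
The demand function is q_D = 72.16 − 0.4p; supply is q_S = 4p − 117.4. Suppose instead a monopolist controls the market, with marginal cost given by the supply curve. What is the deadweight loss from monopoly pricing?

940.68

In inverse form: demand p = 180.4 − 2.5q, supply p = 29.35 + 0.25q.
Competitive equilibrium: 180.4 − 2.5q = 29.35 + 0.25q → q* = 54.9273, p* = 43.0818.
Marginal revenue: MR = 180.4 − 5q. Set MR = MC: 180.4 − 5q = 29.35 + 0.25q → q_m = 28.7714.
Price p_m = 180.4 − 2.5·28.7714 = 108.4715; MC(q_m) = 29.35 + 0.25·28.7714 = 36.5429.
Competitive q* = 54.9273, so Δq = 26.1559; wedge = 108.4715 − 36.5429 = 71.9286.
Deadweight loss = ½ × 26.1559 × 71.9286 = 940.68.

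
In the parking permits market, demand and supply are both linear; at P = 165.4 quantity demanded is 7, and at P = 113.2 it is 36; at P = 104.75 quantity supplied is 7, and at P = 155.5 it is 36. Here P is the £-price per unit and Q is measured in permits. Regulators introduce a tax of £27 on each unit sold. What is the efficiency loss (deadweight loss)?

Demand slope = (113.2 − 165.4)/(36 − 7) = −1.8, so P = 178 − 1.8Q.
Supply slope = (155.5 − 104.75)/(36 − 7) = 1.75, so P = 92.5 + 1.75Q.
Competitive equilibrium: 178 − 1.8Q = 92.5 + 1.75Q → Q* = 24.0845, P* = 134.6479.
With the tax, the buyer price exceeds the seller price by 27: (178 − 1.8Q) − (92.5 + 1.75Q) = 27 → Q' = 16.4789.
ΔQ = 24.0845 − 16.4789 = 7.6056; the wedge equals the tax, 27.
The triangle = ½ × 7.6056 × 27 = £102.68.

£102.68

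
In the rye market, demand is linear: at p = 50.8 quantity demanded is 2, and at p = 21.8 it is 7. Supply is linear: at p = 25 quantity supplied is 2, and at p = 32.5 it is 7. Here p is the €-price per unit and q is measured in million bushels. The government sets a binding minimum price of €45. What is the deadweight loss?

€23.44 million

Demand slope = (21.8 − 50.8)/(7 − 2) = −5.8, so p = 62.4 − 5.8q.
Supply slope = (32.5 − 25)/(7 − 2) = 1.5, so p = 22 + 1.5q.
Competitive equilibrium: 62.4 − 5.8q = 22 + 1.5q → q* = 5.5342, p* = 30.3014.
At the floor p = 45, quantity demanded = (62.4 − 45)/5.8 = 3.
Sellers' marginal cost at q' = 3: 22 + 1.5·3 = 26.5.
Δq = 5.5342 − 3 = 2.5342; wedge = 45 − 26.5 = 18.5.
The triangle = ½ × 2.5342 × 18.5 = €23.44 million.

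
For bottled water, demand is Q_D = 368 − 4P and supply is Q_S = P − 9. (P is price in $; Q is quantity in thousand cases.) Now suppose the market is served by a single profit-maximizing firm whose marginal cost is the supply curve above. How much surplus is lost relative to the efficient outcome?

$76.54 thousand

In inverse form: demand P = 92 − 0.25Q, supply P = 9 + Q.
Competitive equilibrium: 92 − 0.25Q = 9 + Q → Q* = 66.4, P* = 75.4.
Marginal revenue: MR = 92 − 0.5Q. Set MR = MC: 92 − 0.5Q = 9 + Q → Q_m = 55.33333.
Price P_m = 92 − 0.25·55.33333 = 78.16667; MC(Q_m) = 9 + 1·55.33333 = 64.33333.
Competitive Q* = 66.4, so ΔQ = 11.06667; wedge = 78.16667 − 64.33333 = 13.83334.
DWL = ½ × 11.06667 × 13.83334 = $76.54 thousand.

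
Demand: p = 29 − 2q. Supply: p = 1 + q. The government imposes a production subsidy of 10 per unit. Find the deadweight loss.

Competitive equilibrium: 29 − 2q = 1 + q → q* = 9.3333, p* = 10.3333.
The subsidy lowers effective supply by 10: p = q − 9.
New quantity: 29 − 2q = q − 9 → q' = 12.6667.
Overproduction Δq = 12.6667 − 9.3333 = 3.3334; wedge = subsidy = 10.
DWL = ½ × 3.3334 × 10 = 16.67.

16.67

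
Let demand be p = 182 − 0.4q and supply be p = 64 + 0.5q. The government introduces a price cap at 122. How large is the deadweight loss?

Competitive equilibrium: 182 − 0.4q = 64 + 0.5q → q* = 131.1111, p* = 129.5556.
At the ceiling p = 122, quantity supplied = (122 − 64)/0.5 = 116.
Willingness to pay at q' = 116: 182 − 0.4·116 = 135.6.
Δq = 131.1111 − 116 = 15.1111; wedge = 135.6 − 122 = 13.6.
Welfare loss = ½ × 15.1111 × 13.6 = 102.76.

102.76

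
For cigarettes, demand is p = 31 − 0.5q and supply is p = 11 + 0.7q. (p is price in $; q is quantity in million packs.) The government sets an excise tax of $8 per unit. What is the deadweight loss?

Competitive equilibrium: 31 − 0.5q = 11 + 0.7q → q* = 16.6667, p* = 22.6667.
With the tax, the buyer price exceeds the seller price by 8: (31 − 0.5q) − (11 + 0.7q) = 8 → q' = 10.
Δq = 16.6667 − 10 = 6.6667; the wedge equals the tax, 8.
DWL = ½ × 6.6667 × 8 = $26.67 million.

$26.67 million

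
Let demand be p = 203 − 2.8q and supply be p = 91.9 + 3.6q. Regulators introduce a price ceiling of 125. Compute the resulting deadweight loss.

213.33

Competitive equilibrium: 203 − 2.8q = 91.9 + 3.6q → q* = 17.3594, p* = 154.3938.
At the ceiling p = 125, quantity supplied = (125 − 91.9)/3.6 = 9.1944.
Willingness to pay at q' = 9.1944: 203 − 2.8·9.1944 = 177.2557.
Δq = 17.3594 − 9.1944 = 8.165; wedge = 177.2557 − 125 = 52.2557.
Welfare loss = ½ × 8.165 × 52.2557 = 213.33.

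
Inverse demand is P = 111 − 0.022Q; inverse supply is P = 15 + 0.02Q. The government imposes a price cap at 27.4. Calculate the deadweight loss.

58266.69

Competitive equilibrium: 111 − 0.022Q = 15 + 0.02Q → Q* = 2285.7143, P* = 60.7143.
At the ceiling P = 27.4, quantity supplied = (27.4 − 15)/0.02 = 620.
Willingness to pay at Q' = 620: 111 − 0.022·620 = 97.36.
ΔQ = 2285.7143 − 620 = 1665.7143; wedge = 97.36 − 27.4 = 69.96.
Deadweight loss = ½ × 1665.7143 × 69.96 = 58266.69.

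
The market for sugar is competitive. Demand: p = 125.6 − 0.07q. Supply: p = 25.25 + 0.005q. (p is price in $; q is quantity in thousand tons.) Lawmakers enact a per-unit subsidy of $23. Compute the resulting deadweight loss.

Competitive equilibrium: 125.6 − 0.07q = 25.25 + 0.005q → q* = 1338, p* = 31.94.
The subsidy lowers effective supply by 23: p = 2.25 + 0.005q.
New quantity: 125.6 − 0.07q = 2.25 + 0.005q → q' = 1644.6667.
Overproduction Δq = 1644.6667 − 1338 = 306.6667; wedge = subsidy = 23.
Deadweight loss = ½ × 306.6667 × 23 = $3526.67 thousand.

$3526.67 thousand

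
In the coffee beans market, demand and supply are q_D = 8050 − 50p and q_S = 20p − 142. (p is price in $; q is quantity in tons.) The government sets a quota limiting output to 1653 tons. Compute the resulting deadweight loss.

In inverse form: demand p = 161 − 0.02q, supply p = 7.1 + 0.05q.
Competitive equilibrium: 161 − 0.02q = 7.1 + 0.05q → q* = 2198.5714, p* = 117.0286.
At q = 1653: demand price = 161 − 0.02·1653 = 127.94; supply price = 7.1 + 0.05·1653 = 89.75.
Δq = 2198.5714 − 1653 = 545.5714; wedge = 127.94 − 89.75 = 38.19.
Deadweight loss = ½ × 545.5714 × 38.19 = $10417.69.

$10417.69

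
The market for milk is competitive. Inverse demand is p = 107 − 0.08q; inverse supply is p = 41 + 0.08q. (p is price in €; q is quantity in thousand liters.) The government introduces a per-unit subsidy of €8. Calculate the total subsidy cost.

Competitive equilibrium: 107 − 0.08q = 41 + 0.08q → q* = 412.5, p* = 74.
The subsidy lowers effective supply by 8: p = 33 + 0.08q.
New quantity: 107 − 0.08q = 33 + 0.08q → q' = 462.5.
Total subsidy cost = 8 × 462.5 = €3700 thousand.

€3700 thousand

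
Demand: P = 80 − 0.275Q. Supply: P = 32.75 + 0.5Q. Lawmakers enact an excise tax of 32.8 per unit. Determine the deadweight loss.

694.09

Competitive equilibrium: 80 − 0.275Q = 32.75 + 0.5Q → Q* = 60.9677, P* = 63.2339.
With the tax, the buyer price exceeds the seller price by 32.8: (80 − 0.275Q) − (32.75 + 0.5Q) = 32.8 → Q' = 18.6452.
ΔQ = 60.9677 − 18.6452 = 42.3225; the wedge equals the tax, 32.8.
DWL = ½ × 42.3225 × 32.8 = 694.09.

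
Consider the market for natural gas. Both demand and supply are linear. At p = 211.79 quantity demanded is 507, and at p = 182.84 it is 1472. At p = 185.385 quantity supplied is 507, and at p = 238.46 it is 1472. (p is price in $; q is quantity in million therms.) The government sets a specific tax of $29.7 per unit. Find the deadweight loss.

$5188.76 million

Demand slope = (182.84 − 211.79)/(1472 − 507) = −0.03, so p = 227 − 0.03q.
Supply slope = (238.46 − 185.385)/(1472 − 507) = 0.055, so p = 157.5 + 0.055q.
Competitive equilibrium: 227 − 0.03q = 157.5 + 0.055q → q* = 817.64706, p* = 202.47059.
With the tax, the buyer price exceeds the seller price by 29.7: (227 − 0.03q) − (157.5 + 0.055q) = 29.7 → q' = 468.23529.
Δq = 817.64706 − 468.23529 = 349.41177; the wedge equals the tax, 29.7.
DWL = ½ × 349.41177 × 29.7 = $5188.76 million.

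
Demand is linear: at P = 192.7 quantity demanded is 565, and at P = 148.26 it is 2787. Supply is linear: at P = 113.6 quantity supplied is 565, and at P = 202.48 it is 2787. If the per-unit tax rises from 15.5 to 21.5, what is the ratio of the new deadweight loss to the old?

Demand slope = (148.26 − 192.7)/(2787 − 565) = −0.02, so P = 204 − 0.02Q.
Supply slope = (202.48 − 113.6)/(2787 − 565) = 0.04, so P = 91 + 0.04Q.
Competitive equilibrium: 204 − 0.02Q = 91 + 0.04Q → Q* = 1883.3333, P* = 166.3333.
For a per-unit tax t: ΔQ = t/0.06, so DWL = ½·t·(t/0.06) = t²/0.12.
At t = 15.5: DWL = 2002.083. At t = 21.5: DWL = 3852.083.
Ratio = (21.5/15.5)² = 1.924.

1.924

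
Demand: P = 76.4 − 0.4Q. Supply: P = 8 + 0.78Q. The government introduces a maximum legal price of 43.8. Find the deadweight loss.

85.94

Competitive equilibrium: 76.4 − 0.4Q = 8 + 0.78Q → Q* = 57.9661, P* = 53.2136.
At the ceiling P = 43.8, quantity supplied = (43.8 − 8)/0.78 = 45.8974.
Willingness to pay at Q' = 45.8974: 76.4 − 0.4·45.8974 = 58.041.
ΔQ = 57.9661 − 45.8974 = 12.0687; wedge = 58.041 − 43.8 = 14.241.
Deadweight loss = ½ × 12.0687 × 14.241 = 85.94.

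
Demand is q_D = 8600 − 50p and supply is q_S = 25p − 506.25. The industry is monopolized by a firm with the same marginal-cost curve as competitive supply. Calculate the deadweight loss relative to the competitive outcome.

In inverse form: demand p = 172 − 0.02q, supply p = 20.25 + 0.04q.
Competitive equilibrium: 172 − 0.02q = 20.25 + 0.04q → q* = 2529.1667, p* = 121.4167.
Marginal revenue: MR = 172 − 0.04q. Set MR = MC: 172 − 0.04q = 20.25 + 0.04q → q_m = 1896.875.
Price p_m = 172 − 0.02·1896.875 = 134.0625; MC(q_m) = 20.25 + 0.04·1896.875 = 96.125.
Competitive q* = 2529.1667, so Δq = 632.2917; wedge = 134.0625 − 96.125 = 37.9375.
DWL = ½ × 632.2917 × 37.9375 = 11993.78.

11993.78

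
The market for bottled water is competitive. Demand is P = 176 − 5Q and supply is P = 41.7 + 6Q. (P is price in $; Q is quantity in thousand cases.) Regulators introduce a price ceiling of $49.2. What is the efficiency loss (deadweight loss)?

Competitive equilibrium: 176 − 5Q = 41.7 + 6Q → Q* = 12.2091, P* = 114.9545.
At the ceiling P = 49.2, quantity supplied = (49.2 − 41.7)/6 = 1.25.
Willingness to pay at Q' = 1.25: 176 − 5·1.25 = 169.75.
ΔQ = 12.2091 − 1.25 = 10.9591; wedge = 169.75 − 49.2 = 120.55.
Deadweight loss = ½ × 10.9591 × 120.55 = $660.56 thousand.

$660.56 thousand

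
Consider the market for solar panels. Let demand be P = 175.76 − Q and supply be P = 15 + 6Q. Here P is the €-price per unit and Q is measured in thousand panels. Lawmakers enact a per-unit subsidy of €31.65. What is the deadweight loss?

Competitive equilibrium: 175.76 − Q = 15 + 6Q → Q* = 22.9657, P* = 152.7943.
The subsidy lowers effective supply by 31.65: P = 6Q − 16.65.
New quantity: 175.76 − Q = 6Q − 16.65 → Q' = 27.4871.
Overproduction ΔQ = 27.4871 − 22.9657 = 4.5214; wedge = subsidy = 31.65.
The triangle = ½ × 4.5214 × 31.65 = €71.55 thousand.

€71.55 thousand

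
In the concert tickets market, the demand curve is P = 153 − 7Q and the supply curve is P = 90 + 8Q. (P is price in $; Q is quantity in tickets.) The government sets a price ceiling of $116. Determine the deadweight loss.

Competitive equilibrium: 153 − 7Q = 90 + 8Q → Q* = 4.2, P* = 123.6.
At the ceiling P = 116, quantity supplied = (116 − 90)/8 = 3.25.
Willingness to pay at Q' = 3.25: 153 − 7·3.25 = 130.25.
ΔQ = 4.2 − 3.25 = 0.95; wedge = 130.25 − 116 = 14.25.
DWL = ½ × 0.95 × 14.25 = $6.77.

$6.77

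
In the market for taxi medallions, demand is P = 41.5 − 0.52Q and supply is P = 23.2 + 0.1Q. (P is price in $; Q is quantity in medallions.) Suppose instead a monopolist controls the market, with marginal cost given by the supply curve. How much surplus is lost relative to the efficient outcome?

Competitive equilibrium: 41.5 − 0.52Q = 23.2 + 0.1Q → Q* = 29.5161, P* = 26.1516.
Marginal revenue: MR = 41.5 − 1.04Q. Set MR = MC: 41.5 − 1.04Q = 23.2 + 0.1Q → Q_m = 16.0526.
Price P_m = 41.5 − 0.52·16.0526 = 33.1526; MC(Q_m) = 23.2 + 0.1·16.0526 = 24.8053.
Competitive Q* = 29.5161, so ΔQ = 13.4635; wedge = 33.1526 − 24.8053 = 8.3473.
The triangle = ½ × 13.4635 × 8.3473 = $56.19.

$56.19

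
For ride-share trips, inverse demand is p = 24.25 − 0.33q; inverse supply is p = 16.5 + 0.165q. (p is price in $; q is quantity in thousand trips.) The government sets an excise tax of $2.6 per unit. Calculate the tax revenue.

$27.05 thousand

Competitive equilibrium: 24.25 − 0.33q = 16.5 + 0.165q → q* = 15.6566, p* = 19.0833.
With the tax, the buyer price exceeds the seller price by 2.6: (24.25 − 0.33q) − (16.5 + 0.165q) = 2.6 → q' = 10.404.
Tax revenue = 2.6 × 10.404 = $27.05 thousand.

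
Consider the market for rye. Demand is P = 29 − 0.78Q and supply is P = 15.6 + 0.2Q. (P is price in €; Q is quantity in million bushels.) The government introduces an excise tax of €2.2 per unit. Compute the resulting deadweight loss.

Competitive equilibrium: 29 − 0.78Q = 15.6 + 0.2Q → Q* = 13.6735, P* = 18.3347.
With the tax, the buyer price exceeds the seller price by 2.2: (29 − 0.78Q) − (15.6 + 0.2Q) = 2.2 → Q' = 11.4286.
ΔQ = 13.6735 − 11.4286 = 2.2449; the wedge equals the tax, 2.2.
The triangle = ½ × 2.2449 × 2.2 = €2.47 million.

€2.47 million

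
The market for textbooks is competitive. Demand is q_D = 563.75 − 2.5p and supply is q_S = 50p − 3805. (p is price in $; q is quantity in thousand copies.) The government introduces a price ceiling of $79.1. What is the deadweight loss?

In inverse form: demand p = 225.5 − 0.4q, supply p = 76.1 + 0.02q.
Competitive equilibrium: 225.5 − 0.4q = 76.1 + 0.02q → q* = 355.7143, p* = 83.2143.
At the ceiling p = 79.1, quantity supplied = (79.1 − 76.1)/0.02 = 150.
Willingness to pay at q' = 150: 225.5 − 0.4·150 = 165.5.
Δq = 355.7143 − 150 = 205.7143; wedge = 165.5 − 79.1 = 86.4.
DWL = ½ × 205.7143 × 86.4 = $8886.86 thousand.

$8886.86 thousand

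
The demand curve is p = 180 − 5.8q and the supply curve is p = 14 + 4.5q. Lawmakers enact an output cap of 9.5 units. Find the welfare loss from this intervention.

225.46

Competitive equilibrium: 180 − 5.8q = 14 + 4.5q → q* = 16.1165, p* = 86.5243.
At q = 9.5: demand price = 180 − 5.8·9.5 = 124.9; supply price = 14 + 4.5·9.5 = 56.75.
Δq = 16.1165 − 9.5 = 6.6165; wedge = 124.9 − 56.75 = 68.15.
The triangle = ½ × 6.6165 × 68.15 = 225.46.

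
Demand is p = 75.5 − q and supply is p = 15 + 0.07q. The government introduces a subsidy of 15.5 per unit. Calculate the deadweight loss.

Competitive equilibrium: 75.5 − q = 15 + 0.07q → q* = 56.5421, p* = 18.9579.
The subsidy lowers effective supply by 15.5: p = 0.07q − 0.5.
New quantity: 75.5 − q = 0.07q − 0.5 → q' = 71.028.
Overproduction Δq = 71.028 − 56.5421 = 14.4859; wedge = subsidy = 15.5.
Welfare loss = ½ × 14.4859 × 15.5 = 112.27.

112.27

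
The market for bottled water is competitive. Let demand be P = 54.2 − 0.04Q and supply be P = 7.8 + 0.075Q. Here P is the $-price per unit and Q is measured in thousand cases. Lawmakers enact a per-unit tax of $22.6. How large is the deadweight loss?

$2220.70 thousand

Competitive equilibrium: 54.2 − 0.04Q = 7.8 + 0.075Q → Q* = 403.4783, P* = 38.0609.
With the tax, the buyer price exceeds the seller price by 22.6: (54.2 − 0.04Q) − (7.8 + 0.075Q) = 22.6 → Q' = 206.9565.
ΔQ = 403.4783 − 206.9565 = 196.5218; the wedge equals the tax, 22.6.
The triangle = ½ × 196.5218 × 22.6 = $2220.70 thousand.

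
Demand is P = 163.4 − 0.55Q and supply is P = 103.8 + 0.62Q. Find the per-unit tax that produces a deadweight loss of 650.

39

Competitive equilibrium: 163.4 − 0.55Q = 103.8 + 0.62Q → Q* = 50.9402, P* = 135.3829.
A tax t gives ΔQ = t/1.17 and wedge t, so DWL = t²/2.34.
t²/2.34 = 650 → t² = 1521 → t = 39.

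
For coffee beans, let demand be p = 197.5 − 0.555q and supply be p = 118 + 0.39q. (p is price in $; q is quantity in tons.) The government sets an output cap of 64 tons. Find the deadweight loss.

$191.41

Competitive equilibrium: 197.5 − 0.555q = 118 + 0.39q → q* = 84.127, p* = 150.8095.
At q = 64: demand price = 197.5 − 0.555·64 = 161.98; supply price = 118 + 0.39·64 = 142.96.
Δq = 84.127 − 64 = 20.127; wedge = 161.98 − 142.96 = 19.02.
Welfare loss = ½ × 20.127 × 19.02 = $191.41.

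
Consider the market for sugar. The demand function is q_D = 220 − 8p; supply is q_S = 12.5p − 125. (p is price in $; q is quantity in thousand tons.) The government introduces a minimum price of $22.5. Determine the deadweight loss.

In inverse form: demand p = 27.5 − 0.125q, supply p = 10 + 0.08q.
Competitive equilibrium: 27.5 − 0.125q = 10 + 0.08q → q* = 85.3659, p* = 16.8293.
At the floor p = 22.5, quantity demanded = (27.5 − 22.5)/0.125 = 40.
Sellers' marginal cost at q' = 40: 10 + 0.08·40 = 13.2.
Δq = 85.3659 − 40 = 45.3659; wedge = 22.5 − 13.2 = 9.3.
DWL = ½ × 45.3659 × 9.3 = $210.95 thousand.

$210.95 thousand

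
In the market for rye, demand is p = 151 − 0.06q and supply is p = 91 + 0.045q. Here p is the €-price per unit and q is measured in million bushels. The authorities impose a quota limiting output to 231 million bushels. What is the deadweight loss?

€6084.31 million

Competitive equilibrium: 151 − 0.06q = 91 + 0.045q → q* = 571.4286, p* = 116.7143.
At q = 231: demand price = 151 − 0.06·231 = 137.14; supply price = 91 + 0.045·231 = 101.395.
Δq = 571.4286 − 231 = 340.4286; wedge = 137.14 − 101.395 = 35.745.
Deadweight loss = ½ × 340.4286 × 35.745 = €6084.31 million.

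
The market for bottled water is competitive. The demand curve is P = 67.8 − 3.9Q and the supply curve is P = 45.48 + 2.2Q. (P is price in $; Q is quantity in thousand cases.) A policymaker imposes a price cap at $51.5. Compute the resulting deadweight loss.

Competitive equilibrium: 67.8 − 3.9Q = 45.48 + 2.2Q → Q* = 3.659, P* = 53.5298.
At the ceiling P = 51.5, quantity supplied = (51.5 − 45.48)/2.2 = 2.7364.
Willingness to pay at Q' = 2.7364: 67.8 − 3.9·2.7364 = 57.128.
ΔQ = 3.659 − 2.7364 = 0.9226; wedge = 57.128 − 51.5 = 5.628.
Welfare loss = ½ × 0.9226 × 5.628 = $2.60 thousand.

$2.60 thousand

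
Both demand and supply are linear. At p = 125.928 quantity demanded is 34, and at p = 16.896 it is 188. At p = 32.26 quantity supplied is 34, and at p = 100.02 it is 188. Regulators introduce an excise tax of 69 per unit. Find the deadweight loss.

Demand slope = (16.896 − 125.928)/(188 − 34) = −0.708, so p = 150 − 0.708q.
Supply slope = (100.02 − 32.26)/(188 − 34) = 0.44, so p = 17.3 + 0.44q.
Competitive equilibrium: 150 − 0.708q = 17.3 + 0.44q → q* = 115.5923, p* = 68.1606.
With the tax, the buyer price exceeds the seller price by 69: (150 − 0.708q) − (17.3 + 0.44q) = 69 → q' = 55.4878.
Δq = 115.5923 − 55.4878 = 60.1045; the wedge equals the tax, 69.
Welfare loss = ½ × 60.1045 × 69 = 2073.61.

2073.61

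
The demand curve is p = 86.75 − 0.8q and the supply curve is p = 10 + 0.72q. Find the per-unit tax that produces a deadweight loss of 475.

38

Competitive equilibrium: 86.75 − 0.8q = 10 + 0.72q → q* = 50.4934, p* = 46.3553.
A tax t gives Δq = t/1.52 and wedge t, so DWL = t²/3.04.
t²/3.04 = 475 → t² = 1444 → t = 38.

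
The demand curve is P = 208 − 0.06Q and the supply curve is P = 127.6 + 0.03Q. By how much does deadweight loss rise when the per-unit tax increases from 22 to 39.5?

5979.17

Competitive equilibrium: 208 − 0.06Q = 127.6 + 0.03Q → Q* = 893.3333, P* = 154.4.
For a per-unit tax t: ΔQ = t/0.09, so DWL = ½·t·(t/0.09) = t²/0.18.
At t = 22: DWL = 2688.889. At t = 39.5: DWL = 8668.056.
Increase = 8668.056 − 2688.889 = 5979.17.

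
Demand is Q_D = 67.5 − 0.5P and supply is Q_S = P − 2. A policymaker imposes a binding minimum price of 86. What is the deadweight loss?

590.04

In inverse form: demand P = 135 − 2Q, supply P = 2 + Q.
Competitive equilibrium: 135 − 2Q = 2 + Q → Q* = 44.3333, P* = 46.3333.
At the floor P = 86, quantity demanded = (135 − 86)/2 = 24.5.
Sellers' marginal cost at Q' = 24.5: 2 + 1·24.5 = 26.5.
ΔQ = 44.3333 − 24.5 = 19.8333; wedge = 86 − 26.5 = 59.5.
DWL = ½ × 19.8333 × 59.5 = 590.04.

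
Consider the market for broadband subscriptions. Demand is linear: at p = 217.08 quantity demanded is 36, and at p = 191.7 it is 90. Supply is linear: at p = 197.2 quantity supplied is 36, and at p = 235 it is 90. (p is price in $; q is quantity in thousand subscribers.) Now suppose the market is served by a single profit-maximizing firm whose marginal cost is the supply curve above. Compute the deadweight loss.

$134.92 thousand

Demand slope = (191.7 − 217.08)/(90 − 36) = −0.47, so p = 234 − 0.47q.
Supply slope = (235 − 197.2)/(90 − 36) = 0.7, so p = 172 + 0.7q.
Competitive equilibrium: 234 − 0.47q = 172 + 0.7q → q* = 52.9915, p* = 209.094.
Marginal revenue: MR = 234 − 0.94q. Set MR = MC: 234 − 0.94q = 172 + 0.7q → q_m = 37.8049.
Price p_m = 234 − 0.47·37.8049 = 216.2317; MC(q_m) = 172 + 0.7·37.8049 = 198.4634.
Competitive q* = 52.9915, so Δq = 15.1866; wedge = 216.2317 − 198.4634 = 17.7683.
The triangle = ½ × 15.1866 × 17.7683 = $134.92 thousand.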